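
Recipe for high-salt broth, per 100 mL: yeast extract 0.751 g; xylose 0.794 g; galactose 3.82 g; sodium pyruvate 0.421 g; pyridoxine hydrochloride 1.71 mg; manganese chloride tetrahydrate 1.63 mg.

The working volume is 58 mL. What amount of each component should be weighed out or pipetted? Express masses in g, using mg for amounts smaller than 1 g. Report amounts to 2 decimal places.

yeast extract 435.58 mg; xylose 460.52 mg; galactose 2.22 g; sodium pyruvate 244.18 mg; pyridoxine hydrochloride 0.99 mg; manganese chloride tetrahydrate 0.95 mg

Scale factor = 58 mL / 100 mL = 0.58.
yeast extract: 0.751 g × (58 mL / 100 mL) = 0.43558 g = 435.58 mg
xylose: 0.794 g × (58 mL / 100 mL) = 0.46052 g = 460.52 mg
galactose: 3.82 g × (58 mL / 100 mL) = 2.22 g
sodium pyruvate: 0.421 g × (58 mL / 100 mL) = 0.24418 g = 244.18 mg
pyridoxine hydrochloride: 1.71 mg × (58 mL / 100 mL) = 0.99 mg
manganese chloride tetrahydrate: 1.63 mg × (58 mL / 100 mL) = 0.95 mg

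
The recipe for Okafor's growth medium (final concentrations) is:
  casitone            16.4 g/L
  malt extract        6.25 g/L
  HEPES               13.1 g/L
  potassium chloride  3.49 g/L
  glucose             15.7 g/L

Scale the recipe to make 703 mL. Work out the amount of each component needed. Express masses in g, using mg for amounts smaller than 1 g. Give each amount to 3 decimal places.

casitone 11.529 g; malt extract 4.394 g; HEPES 9.209 g; potassium chloride 2.453 g; glucose 11.037 g

Scale factor relative to 1 L: 0.703.
casitone: 16.4 g/L × 0.703 L = 11.529 g
malt extract: 6.25 g/L × 0.703 L = 4.394 g
HEPES: 13.1 g/L × 0.703 L = 9.209 g
potassium chloride: 3.49 g/L × 0.703 L = 2.453 g
glucose: 15.7 g/L × 0.703 L = 11.037 g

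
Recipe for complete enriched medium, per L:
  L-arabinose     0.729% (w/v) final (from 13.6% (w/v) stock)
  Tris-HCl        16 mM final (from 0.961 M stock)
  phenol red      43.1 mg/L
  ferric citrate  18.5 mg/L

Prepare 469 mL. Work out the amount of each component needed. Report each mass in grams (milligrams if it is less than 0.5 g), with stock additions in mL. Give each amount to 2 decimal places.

L-arabinose 25.14 mL; Tris-HCl 7.81 mL; phenol red 20.21 mg; ferric citrate 8.68 mg

Scale factor relative to 1 L: 0.469.
L-arabinose: dilute stock: 0.729% ÷ 13.6% × 469 mL = 25.14 mL
Tris-HCl: dilute stock: 16 mM × 469 mL ÷ 961 mM = 7.81 mL
phenol red: 43.1 mg/L × 0.469 L = 20.21 mg
ferric citrate: 18.5 mg/L × 0.469 L = 8.68 mg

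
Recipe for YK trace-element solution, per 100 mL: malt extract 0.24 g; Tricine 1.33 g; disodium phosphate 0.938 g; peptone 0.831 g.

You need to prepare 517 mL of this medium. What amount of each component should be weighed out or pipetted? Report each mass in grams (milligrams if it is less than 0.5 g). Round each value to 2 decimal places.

Scale factor = 517 mL / 100 mL = 5.17.
malt extract: 0.24 g × (517 mL / 100 mL) = 1.24 g
Tricine: 1.33 g × (517 mL / 100 mL) = 6.88 g
disodium phosphate: 0.938 g × (517 mL / 100 mL) = 4.85 g
peptone: 0.831 g × (517 mL / 100 mL) = 4.30 g

malt extract 1.24 g; Tricine 6.88 g; disodium phosphate 4.85 g; peptone 4.30 g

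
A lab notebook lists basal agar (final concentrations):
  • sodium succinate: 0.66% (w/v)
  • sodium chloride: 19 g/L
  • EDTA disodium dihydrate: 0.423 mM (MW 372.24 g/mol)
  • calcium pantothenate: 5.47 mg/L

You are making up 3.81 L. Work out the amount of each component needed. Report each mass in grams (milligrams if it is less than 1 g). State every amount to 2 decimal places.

Working volume: 3.81 L.
sodium succinate: 0.66 g per 100 mL × 3810 mL ÷ 100 = 25.15 g
sodium chloride: 19 g/L × 3.81 L = 72.39 g
EDTA disodium dihydrate: 0.423 mmol/L × 372.24 mg/mmol × 3.81 L = 599.91 mg
calcium pantothenate: 5.47 mg/L × 3.81 L = 20.84 mg

sodium succinate 25.15 g; sodium chloride 72.39 g; EDTA disodium dihydrate 599.91 mg; calcium pantothenate 20.84 mg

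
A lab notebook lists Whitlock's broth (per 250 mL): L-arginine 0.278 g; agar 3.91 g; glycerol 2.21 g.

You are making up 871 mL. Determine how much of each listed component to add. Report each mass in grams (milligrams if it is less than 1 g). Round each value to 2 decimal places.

Scale factor = 871 mL / 250 mL = 3.484.
L-arginine: 0.278 g × (871 mL / 250 mL) = 0.968552 g = 968.55 mg
agar: 3.91 g × (871 mL / 250 mL) = 13.62 g
glycerol: 2.21 g × (871 mL / 250 mL) = 7.70 g

L-arginine 968.55 mg; agar 13.62 g; glycerol 7.70 g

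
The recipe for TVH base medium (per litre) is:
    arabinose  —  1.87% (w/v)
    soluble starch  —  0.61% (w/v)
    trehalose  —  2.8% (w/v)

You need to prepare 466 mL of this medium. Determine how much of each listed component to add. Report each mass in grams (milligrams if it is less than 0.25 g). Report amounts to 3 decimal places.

arabinose 8.714 g; soluble starch 2.843 g; trehalose 13.048 g

Scale factor relative to 1 L: 0.466.
arabinose: 1.87% w/v = 18.7 g/L → 18.7 × 0.466 L = 8.714 g
soluble starch: 0.61% w/v = 6.1 g/L → 6.1 × 0.466 L = 2.843 g
trehalose: 2.8 g per 100 mL × 466 mL ÷ 100 = 13.048 g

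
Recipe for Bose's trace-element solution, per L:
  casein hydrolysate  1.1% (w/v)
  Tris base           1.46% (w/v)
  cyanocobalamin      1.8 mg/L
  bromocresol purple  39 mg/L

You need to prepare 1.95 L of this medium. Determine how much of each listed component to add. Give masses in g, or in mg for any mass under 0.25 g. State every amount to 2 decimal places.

casein hydrolysate 21.45 g; Tris base 28.47 g; cyanocobalamin 3.51 mg; bromocresol purple 76.05 mg

Working volume: 1.95 L.
casein hydrolysate: 1.1% w/v = 11 g/L → 11 × 1.95 L = 21.45 g
Tris base: 1.46% w/v = 14.6 g/L → 14.6 × 1.95 L = 28.47 g
cyanocobalamin: 1.8 mg/L × 1.95 L = 3.51 mg
bromocresol purple: 39 mg/L × 1.95 L = 76.05 mg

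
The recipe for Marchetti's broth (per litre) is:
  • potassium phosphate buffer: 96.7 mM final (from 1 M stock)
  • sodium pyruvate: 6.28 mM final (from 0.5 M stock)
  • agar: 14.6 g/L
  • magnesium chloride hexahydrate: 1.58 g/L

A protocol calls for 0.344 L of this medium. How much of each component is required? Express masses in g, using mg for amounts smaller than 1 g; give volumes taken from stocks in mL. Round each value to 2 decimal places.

potassium phosphate buffer 33.26 mL; sodium pyruvate 4.32 mL; agar 5.02 g; magnesium chloride hexahydrate 543.52 mg

Scale factor relative to 1 L: 0.344.
potassium phosphate buffer: V = C2·V2/C1 = 96.7 mM × 344 mL ÷ 1000 mM = 33.26 mL
sodium pyruvate: C1V1 = C2V2 → 6.28 mM × 344 mL ÷ 500 mM = 4.32 mL
agar: 14.6 g/L × 0.344 L = 5.02 g
magnesium chloride hexahydrate: 1.58 g/L × 0.344 L = 0.54352 g = 543.52 mg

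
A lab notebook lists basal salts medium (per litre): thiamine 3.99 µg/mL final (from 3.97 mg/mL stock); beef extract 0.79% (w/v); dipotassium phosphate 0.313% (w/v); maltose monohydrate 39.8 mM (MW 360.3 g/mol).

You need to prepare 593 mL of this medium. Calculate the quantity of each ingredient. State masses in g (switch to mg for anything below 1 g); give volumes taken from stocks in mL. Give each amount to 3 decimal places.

Target volume = 593 mL = 0.593 L.
thiamine: C1V1 = C2V2 → 3.99 µg/mL × 593 mL ÷ 3970 µg/mL = 0.596 mL
beef extract: 0.79% w/v = 7.9 g/L → 7.9 × 0.593 L = 4.685 g
dipotassium phosphate: 0.313% w/v = 3.13 g/L → 3.13 × 0.593 L = 1.856 g
maltose monohydrate: 39.8 mmol/L × 360.3 g/mol × 0.593 L ÷ 1000 = 8.504 g

thiamine 0.596 mL; beef extract 4.685 g; dipotassium phosphate 1.856 g; maltose monohydrate 8.504 g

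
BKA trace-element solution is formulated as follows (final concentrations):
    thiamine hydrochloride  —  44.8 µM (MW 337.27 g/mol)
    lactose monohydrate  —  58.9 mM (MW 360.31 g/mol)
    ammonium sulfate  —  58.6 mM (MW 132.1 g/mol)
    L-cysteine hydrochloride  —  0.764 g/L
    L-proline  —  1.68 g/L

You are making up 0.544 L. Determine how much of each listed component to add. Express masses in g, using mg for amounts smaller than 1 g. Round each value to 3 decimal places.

Working volume: 0.544 L.
thiamine hydrochloride: 44.8 µmol/L × 337.27 g/mol × 0.544 L ÷ 1000 = 8.220 mg
lactose monohydrate: 58.9 mmol/L × 360.31 g/mol × 0.544 L ÷ 1000 = 11.545 g
ammonium sulfate: 58.6 mmol/L × 132.1 g/mol × 0.544 L ÷ 1000 = 4.211 g
L-cysteine hydrochloride: 0.764 g/L × 0.544 L = 0.415616 g = 415.616 mg
L-proline: 1.68 g/L × 0.544 L = 0.91392 g = 913.920 mg

thiamine hydrochloride 8.220 mg; lactose monohydrate 11.545 g; ammonium sulfate 4.211 g; L-cysteine hydrochloride 415.616 mg; L-proline 913.920 mg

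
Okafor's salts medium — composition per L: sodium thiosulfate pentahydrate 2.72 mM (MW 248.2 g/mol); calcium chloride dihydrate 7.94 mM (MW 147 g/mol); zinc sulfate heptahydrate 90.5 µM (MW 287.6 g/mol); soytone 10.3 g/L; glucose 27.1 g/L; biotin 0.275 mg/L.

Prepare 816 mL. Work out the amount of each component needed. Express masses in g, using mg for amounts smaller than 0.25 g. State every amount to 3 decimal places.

sodium thiosulfate pentahydrate 0.551 g; calcium chloride dihydrate 0.952 g; zinc sulfate heptahydrate 21.239 mg; soytone 8.405 g; glucose 22.114 g; biotin 0.224 mg

Target volume = 816 mL = 0.816 L.
sodium thiosulfate pentahydrate: 2.72 mmol/L × 248.2 g/mol × 0.816 L ÷ 1000 = 0.551 g
calcium chloride dihydrate: 7.94 mmol/L × 147 g/mol × 0.816 L ÷ 1000 = 0.952 g
zinc sulfate heptahydrate: 90.5 µmol/L × 287.6 g/mol × 0.816 L ÷ 1000 = 21.239 mg
soytone: 10.3 g/L × 0.816 L = 8.405 g
glucose: 27.1 g/L × 0.816 L = 22.114 g
biotin: 0.275 mg/L × 0.816 L = 0.224 mg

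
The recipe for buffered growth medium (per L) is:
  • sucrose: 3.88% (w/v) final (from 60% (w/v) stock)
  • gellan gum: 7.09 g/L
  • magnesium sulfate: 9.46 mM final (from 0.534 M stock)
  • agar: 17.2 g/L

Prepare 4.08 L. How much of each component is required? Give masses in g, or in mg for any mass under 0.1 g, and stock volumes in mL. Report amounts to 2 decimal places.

Working volume: 4.08 L.
sucrose: dilute stock: 3.88% ÷ 60% × 4080 mL = 263.84 mL
gellan gum: 7.09 g/L × 4.08 L = 28.93 g
magnesium sulfate: dilute stock: 9.46 mM × 4080 mL ÷ 534 mM = 72.28 mL
agar: 17.2 g/L × 4.08 L = 70.18 g

sucrose 263.84 mL; gellan gum 28.93 g; magnesium sulfate 72.28 mL; agar 70.18 g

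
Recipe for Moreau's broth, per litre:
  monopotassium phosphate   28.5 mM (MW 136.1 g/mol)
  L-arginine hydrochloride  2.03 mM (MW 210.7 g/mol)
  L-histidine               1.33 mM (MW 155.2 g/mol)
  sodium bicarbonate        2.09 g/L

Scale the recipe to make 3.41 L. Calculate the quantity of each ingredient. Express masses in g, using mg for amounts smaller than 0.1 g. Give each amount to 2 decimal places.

monopotassium phosphate 13.23 g; L-arginine hydrochloride 1.46 g; L-histidine 0.70 g; sodium bicarbonate 7.13 g

Working volume: 3.41 L.
monopotassium phosphate: 28.5 mmol/L × 136.1 g/mol × 3.41 L ÷ 1000 = 13.23 g
L-arginine hydrochloride: 2.03 mmol/L × 210.7 g/mol × 3.41 L ÷ 1000 = 1.46 g
L-histidine: 1.33 mmol/L × 155.2 g/mol × 3.41 L ÷ 1000 = 0.70 g
sodium bicarbonate: 2.09 g/L × 3.41 L = 7.13 g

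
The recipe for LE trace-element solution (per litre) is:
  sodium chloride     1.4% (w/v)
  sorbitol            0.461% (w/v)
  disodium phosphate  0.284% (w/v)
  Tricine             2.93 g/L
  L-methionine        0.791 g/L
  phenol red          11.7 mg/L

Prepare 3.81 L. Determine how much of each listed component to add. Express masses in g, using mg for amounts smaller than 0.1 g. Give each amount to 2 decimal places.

sodium chloride 53.34 g; sorbitol 17.56 g; disodium phosphate 10.82 g; Tricine 11.16 g; L-methionine 3.01 g; phenol red 44.58 mg

Scale factor relative to 1 L: 3.81.
sodium chloride: 1.4% w/v = 14 g/L → 14 × 3.81 L = 53.34 g
sorbitol: 0.461 g per 100 mL × 3810 mL ÷ 100 = 17.56 g
disodium phosphate: 0.284% w/v = 2.84 g/L → 2.84 × 3.81 L = 10.82 g
Tricine: 2.93 g/L × 3.81 L = 11.16 g
L-methionine: 0.791 g/L × 3.81 L = 3.01 g
phenol red: 11.7 mg/L × 3.81 L = 44.58 mg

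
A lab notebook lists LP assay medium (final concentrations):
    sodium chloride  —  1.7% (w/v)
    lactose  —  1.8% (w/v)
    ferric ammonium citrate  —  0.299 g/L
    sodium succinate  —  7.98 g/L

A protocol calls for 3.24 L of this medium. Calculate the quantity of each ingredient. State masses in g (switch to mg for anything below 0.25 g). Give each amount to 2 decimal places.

sodium chloride 55.08 g; lactose 58.32 g; ferric ammonium citrate 0.97 g; sodium succinate 25.86 g

Working volume: 3.24 L.
sodium chloride: 1.7% w/v = 17 g/L → 17 × 3.24 L = 55.08 g
lactose: 1.8 g per 100 mL × 3240 mL ÷ 100 = 58.32 g
ferric ammonium citrate: 0.299 g/L × 3.24 L = 0.97 g
sodium succinate: 7.98 g/L × 3.24 L = 25.86 g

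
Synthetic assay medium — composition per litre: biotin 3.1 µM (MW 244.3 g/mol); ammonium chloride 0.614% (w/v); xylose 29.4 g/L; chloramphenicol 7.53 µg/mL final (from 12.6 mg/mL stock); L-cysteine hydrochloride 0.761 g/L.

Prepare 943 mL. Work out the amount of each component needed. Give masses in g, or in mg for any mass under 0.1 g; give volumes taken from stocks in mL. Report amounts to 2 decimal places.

Scale factor relative to 1 L: 0.943.
biotin: 3.1 µmol/L × 244.3 g/mol × 0.943 L ÷ 1000 = 0.71 mg
ammonium chloride: 0.614% w/v = 6.14 g/L → 6.14 × 0.943 L = 5.79 g
xylose: 29.4 g/L × 0.943 L = 27.72 g
chloramphenicol: dilute stock: 7.53 µg/mL × 943 mL ÷ 12600 µg/mL = 0.56 mL
L-cysteine hydrochloride: 0.761 g/L × 0.943 L = 0.72 g

biotin 0.71 mg; ammonium chloride 5.79 g; xylose 27.72 g; chloramphenicol 0.56 mL; L-cysteine hydrochloride 0.72 g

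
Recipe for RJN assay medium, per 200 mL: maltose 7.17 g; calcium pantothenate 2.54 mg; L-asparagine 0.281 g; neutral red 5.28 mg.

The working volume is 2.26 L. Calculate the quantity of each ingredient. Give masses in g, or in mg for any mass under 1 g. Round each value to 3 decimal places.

Ratio of target to recipe volume: 2260 / 200 = 11.3.
maltose: 7.17 g × (2260 mL / 200 mL) = 81.021 g
calcium pantothenate: 2.54 mg × (2260 mL / 200 mL) = 28.702 mg
L-asparagine: 0.281 g × (2260 mL / 200 mL) = 3.175 g
neutral red: 5.28 mg × (2260 mL / 200 mL) = 59.664 mg

maltose 81.021 g; calcium pantothenate 28.702 mg; L-asparagine 3.175 g; neutral red 59.664 mg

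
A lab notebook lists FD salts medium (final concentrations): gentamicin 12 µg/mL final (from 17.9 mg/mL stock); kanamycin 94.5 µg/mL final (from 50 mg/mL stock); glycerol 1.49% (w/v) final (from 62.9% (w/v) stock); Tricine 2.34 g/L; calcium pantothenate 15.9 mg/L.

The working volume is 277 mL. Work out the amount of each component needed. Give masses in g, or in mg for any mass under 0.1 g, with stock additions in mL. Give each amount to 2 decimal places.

Target volume = 277 mL = 0.277 L.
gentamicin: dilute stock: 12 µg/mL × 277 mL ÷ 17900 µg/mL = 0.19 mL
kanamycin: V = C2·V2/C1 = 94.5 µg/mL × 277 mL ÷ 50000 µg/mL = 0.52 mL
glycerol: V = C2·V2/C1 = 1.49% ÷ 62.9% × 277 mL = 6.56 mL
Tricine: 2.34 g/L × 0.277 L = 0.65 g
calcium pantothenate: 15.9 mg/L × 0.277 L = 4.40 mg

gentamicin 0.19 mL; kanamycin 0.52 mL; glycerol 6.56 mL; Tricine 0.65 g; calcium pantothenate 4.40 mg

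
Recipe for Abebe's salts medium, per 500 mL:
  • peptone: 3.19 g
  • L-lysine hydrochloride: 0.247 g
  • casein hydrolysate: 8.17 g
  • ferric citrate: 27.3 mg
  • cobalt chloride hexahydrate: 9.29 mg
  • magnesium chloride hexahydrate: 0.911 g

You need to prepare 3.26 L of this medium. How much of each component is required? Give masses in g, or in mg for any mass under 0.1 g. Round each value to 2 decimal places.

peptone 20.80 g; L-lysine hydrochloride 1.61 g; casein hydrolysate 53.27 g; ferric citrate 0.18 g; cobalt chloride hexahydrate 60.57 mg; magnesium chloride hexahydrate 5.94 g

Scale factor = 3260 mL / 500 mL = 6.52.
peptone: 3.19 g × (3260 mL / 500 mL) = 20.80 g
L-lysine hydrochloride: 0.247 g × (3260 mL / 500 mL) = 1.61 g
casein hydrolysate: 8.17 g × (3260 mL / 500 mL) = 53.27 g
ferric citrate: 27.3 mg × (3260 mL / 500 mL) = 177.996 mg = 0.18 g
cobalt chloride hexahydrate: 9.29 mg × (3260 mL / 500 mL) = 60.57 mg
magnesium chloride hexahydrate: 0.911 g × (3260 mL / 500 mL) = 5.94 g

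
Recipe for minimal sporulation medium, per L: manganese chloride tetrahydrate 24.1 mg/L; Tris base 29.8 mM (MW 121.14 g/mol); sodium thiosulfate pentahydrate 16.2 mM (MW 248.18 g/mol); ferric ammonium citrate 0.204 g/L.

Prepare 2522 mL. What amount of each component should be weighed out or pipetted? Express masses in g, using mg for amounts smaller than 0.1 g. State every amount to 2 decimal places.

manganese chloride tetrahydrate 60.78 mg; Tris base 9.10 g; sodium thiosulfate pentahydrate 10.14 g; ferric ammonium citrate 0.51 g

Working volume: 2522 mL = 2.522 L.
manganese chloride tetrahydrate: 24.1 mg/L × 2.522 L = 60.78 mg
Tris base: 29.8 mmol/L × 121.14 g/mol × 2.522 L ÷ 1000 = 9.10 g
sodium thiosulfate pentahydrate: 16.2 mmol/L × 248.18 g/mol × 2.522 L ÷ 1000 = 10.14 g
ferric ammonium citrate: 0.204 g/L × 2.522 L = 0.51 g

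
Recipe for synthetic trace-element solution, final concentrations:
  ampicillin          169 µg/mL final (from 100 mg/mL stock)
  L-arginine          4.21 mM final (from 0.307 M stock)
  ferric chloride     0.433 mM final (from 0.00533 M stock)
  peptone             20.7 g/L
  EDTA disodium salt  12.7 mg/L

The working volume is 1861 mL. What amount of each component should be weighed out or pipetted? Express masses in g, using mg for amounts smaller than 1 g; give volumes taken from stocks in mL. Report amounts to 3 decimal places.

ampicillin 3.145 mL; L-arginine 25.521 mL; ferric chloride 151.184 mL; peptone 38.523 g; EDTA disodium salt 23.635 mg

Working volume: 1861 mL = 1.861 L.
ampicillin: C1V1 = C2V2 → 169 µg/mL × 1861 mL ÷ 100000 µg/mL = 3.145 mL
L-arginine: V = C2·V2/C1 = 4.21 mM × 1861 mL ÷ 307 mM = 25.521 mL
ferric chloride: V = C2·V2/C1 = 0.433 mM × 1861 mL ÷ 5.33 mM = 151.184 mL
peptone: 20.7 g/L × 1.861 L = 38.523 g
EDTA disodium salt: 12.7 mg/L × 1.861 L = 23.635 mg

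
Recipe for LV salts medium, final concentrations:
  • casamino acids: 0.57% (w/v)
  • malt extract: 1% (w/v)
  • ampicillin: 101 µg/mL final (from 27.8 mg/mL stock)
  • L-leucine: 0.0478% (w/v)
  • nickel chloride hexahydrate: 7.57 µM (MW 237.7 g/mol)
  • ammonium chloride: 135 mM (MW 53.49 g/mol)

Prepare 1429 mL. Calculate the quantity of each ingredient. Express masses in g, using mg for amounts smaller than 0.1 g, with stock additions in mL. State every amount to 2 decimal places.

Target volume = 1429 mL = 1.429 L.
casamino acids: 0.57 g per 100 mL × 1429 mL ÷ 100 = 8.15 g
malt extract: 1% w/v = 10 g/L → 10 × 1.429 L = 14.29 g
ampicillin: V = C2·V2/C1 = 101 µg/mL × 1429 mL ÷ 27800 µg/mL = 5.19 mL
L-leucine: 0.0478 g per 100 mL × 1429 mL ÷ 100 = 0.68 g
nickel chloride hexahydrate: 7.57 µmol/L × 237.7 g/mol × 1.429 L ÷ 1000 = 2.57 mg
ammonium chloride: 135 mmol/L × 53.49 g/mol × 1.429 L ÷ 1000 = 10.32 g

casamino acids 8.15 g; malt extract 14.29 g; ampicillin 5.19 mL; L-leucine 0.68 g; nickel chloride hexahydrate 2.57 mg; ammonium chloride 10.32 g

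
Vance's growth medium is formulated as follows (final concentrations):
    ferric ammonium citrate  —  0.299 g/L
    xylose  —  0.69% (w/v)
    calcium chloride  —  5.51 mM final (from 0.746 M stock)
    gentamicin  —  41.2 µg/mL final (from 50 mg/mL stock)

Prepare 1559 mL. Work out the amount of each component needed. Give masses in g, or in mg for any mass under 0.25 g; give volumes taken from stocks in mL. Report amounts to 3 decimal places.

ferric ammonium citrate 0.466 g; xylose 10.757 g; calcium chloride 11.515 mL; gentamicin 1.285 mL

Scale factor relative to 1 L: 1.559.
ferric ammonium citrate: 0.299 g/L × 1.559 L = 0.466 g
xylose: 0.69% w/v = 6.9 g/L → 6.9 × 1.559 L = 10.757 g
calcium chloride: dilute stock: 5.51 mM × 1559 mL ÷ 746 mM = 11.515 mL
gentamicin: C1V1 = C2V2 → 41.2 µg/mL × 1559 mL ÷ 50000 µg/mL = 1.285 mL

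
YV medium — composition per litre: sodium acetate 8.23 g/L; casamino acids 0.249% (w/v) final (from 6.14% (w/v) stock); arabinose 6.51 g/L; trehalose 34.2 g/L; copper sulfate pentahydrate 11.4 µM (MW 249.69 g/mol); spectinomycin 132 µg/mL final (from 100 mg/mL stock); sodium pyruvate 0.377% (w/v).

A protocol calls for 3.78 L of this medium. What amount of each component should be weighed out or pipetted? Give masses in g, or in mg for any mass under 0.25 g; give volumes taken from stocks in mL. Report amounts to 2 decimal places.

sodium acetate 31.11 g; casamino acids 153.29 mL; arabinose 24.61 g; trehalose 129.28 g; copper sulfate pentahydrate 10.76 mg; spectinomycin 4.99 mL; sodium pyruvate 14.25 g

Scale factor relative to 1 L: 3.78.
sodium acetate: 8.23 g/L × 3.78 L = 31.11 g
casamino acids: C1V1 = C2V2 → 0.249% ÷ 6.14% × 3780 mL = 153.29 mL
arabinose: 6.51 g/L × 3.78 L = 24.61 g
trehalose: 34.2 g/L × 3.78 L = 129.28 g
copper sulfate pentahydrate: 11.4 µmol/L × 249.69 g/mol × 3.78 L ÷ 1000 = 10.76 mg
spectinomycin: C1V1 = C2V2 → 132 µg/mL × 3780 mL ÷ 100000 µg/mL = 4.99 mL
sodium pyruvate: 0.377 g per 100 mL × 3780 mL ÷ 100 = 14.25 g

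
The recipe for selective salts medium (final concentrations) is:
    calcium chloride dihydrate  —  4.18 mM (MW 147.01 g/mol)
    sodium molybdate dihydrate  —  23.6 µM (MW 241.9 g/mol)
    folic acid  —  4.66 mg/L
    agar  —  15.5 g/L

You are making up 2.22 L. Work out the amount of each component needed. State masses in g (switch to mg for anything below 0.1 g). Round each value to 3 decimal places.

calcium chloride dihydrate 1.364 g; sodium molybdate dihydrate 12.674 mg; folic acid 10.345 mg; agar 34.410 g

Working volume: 2.22 L.
calcium chloride dihydrate: 4.18 mmol/L × 147.01 g/mol × 2.22 L ÷ 1000 = 1.364 g
sodium molybdate dihydrate: 23.6 µmol/L × 241.9 g/mol × 2.22 L ÷ 1000 = 12.674 mg
folic acid: 4.66 mg/L × 2.22 L = 10.345 mg
agar: 15.5 g/L × 2.22 L = 34.410 g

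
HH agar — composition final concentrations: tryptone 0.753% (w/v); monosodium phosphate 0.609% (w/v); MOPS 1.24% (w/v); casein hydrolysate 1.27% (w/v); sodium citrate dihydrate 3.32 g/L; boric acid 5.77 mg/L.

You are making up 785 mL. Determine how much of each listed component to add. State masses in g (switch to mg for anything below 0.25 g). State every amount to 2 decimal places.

Working volume: 785 mL = 0.785 L.
tryptone: 0.753 g per 100 mL × 785 mL ÷ 100 = 5.91 g
monosodium phosphate: 0.609 g per 100 mL × 785 mL ÷ 100 = 4.78 g
MOPS: 1.24 g per 100 mL × 785 mL ÷ 100 = 9.73 g
casein hydrolysate: 1.27 g per 100 mL × 785 mL ÷ 100 = 9.97 g
sodium citrate dihydrate: 3.32 g/L × 0.785 L = 2.61 g
boric acid: 5.77 mg/L × 0.785 L = 4.53 mg

tryptone 5.91 g; monosodium phosphate 4.78 g; MOPS 9.73 g; casein hydrolysate 9.97 g; sodium citrate dihydrate 2.61 g; boric acid 4.53 mg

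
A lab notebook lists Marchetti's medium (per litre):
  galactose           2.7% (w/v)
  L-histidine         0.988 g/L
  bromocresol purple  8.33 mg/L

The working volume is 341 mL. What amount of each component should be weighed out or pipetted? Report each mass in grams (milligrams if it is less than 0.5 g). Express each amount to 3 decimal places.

Scale factor relative to 1 L: 0.341.
galactose: 2.7 g per 100 mL × 341 mL ÷ 100 = 9.207 g
L-histidine: 0.988 g/L × 0.341 L = 0.336908 g = 336.908 mg
bromocresol purple: 8.33 mg/L × 0.341 L = 2.841 mg

galactose 9.207 g; L-histidine 336.908 mg; bromocresol purple 2.841 mg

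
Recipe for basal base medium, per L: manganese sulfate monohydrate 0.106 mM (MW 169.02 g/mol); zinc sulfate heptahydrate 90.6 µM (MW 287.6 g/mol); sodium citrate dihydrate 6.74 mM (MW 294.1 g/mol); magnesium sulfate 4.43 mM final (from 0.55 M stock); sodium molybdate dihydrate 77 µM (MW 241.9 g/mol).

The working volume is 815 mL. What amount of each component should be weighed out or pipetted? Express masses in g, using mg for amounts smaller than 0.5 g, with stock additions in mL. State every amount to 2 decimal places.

manganese sulfate monohydrate 14.60 mg; zinc sulfate heptahydrate 21.24 mg; sodium citrate dihydrate 1.62 g; magnesium sulfate 6.56 mL; sodium molybdate dihydrate 15.18 mg

Working volume: 815 mL = 0.815 L.
manganese sulfate monohydrate: 0.106 mmol/L × 169.02 mg/mmol × 0.815 L = 14.60 mg
zinc sulfate heptahydrate: 90.6 µmol/L × 287.6 g/mol × 0.815 L ÷ 1000 = 21.24 mg
sodium citrate dihydrate: 6.74 mmol/L × 294.1 g/mol × 0.815 L ÷ 1000 = 1.62 g
magnesium sulfate: C1V1 = C2V2 → 4.43 mM × 815 mL ÷ 550 mM = 6.56 mL
sodium molybdate dihydrate: 77 µmol/L × 241.9 g/mol × 0.815 L ÷ 1000 = 15.18 mg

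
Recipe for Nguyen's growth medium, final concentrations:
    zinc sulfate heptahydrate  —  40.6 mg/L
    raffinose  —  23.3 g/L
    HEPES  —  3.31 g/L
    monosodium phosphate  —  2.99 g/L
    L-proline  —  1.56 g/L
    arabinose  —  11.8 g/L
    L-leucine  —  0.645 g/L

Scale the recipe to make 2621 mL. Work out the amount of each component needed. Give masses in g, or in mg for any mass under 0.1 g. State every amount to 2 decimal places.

zinc sulfate heptahydrate 0.11 g; raffinose 61.07 g; HEPES 8.68 g; monosodium phosphate 7.84 g; L-proline 4.09 g; arabinose 30.93 g; L-leucine 1.69 g

Target volume = 2621 mL = 2.621 L.
zinc sulfate heptahydrate: 40.6 mg/L × 2.621 L = 106.413 mg = 0.11 g
raffinose: 23.3 g/L × 2.621 L = 61.07 g
HEPES: 3.31 g/L × 2.621 L = 8.68 g
monosodium phosphate: 2.99 g/L × 2.621 L = 7.84 g
L-proline: 1.56 g/L × 2.621 L = 4.09 g
arabinose: 11.8 g/L × 2.621 L = 30.93 g
L-leucine: 0.645 g/L × 2.621 L = 1.69 g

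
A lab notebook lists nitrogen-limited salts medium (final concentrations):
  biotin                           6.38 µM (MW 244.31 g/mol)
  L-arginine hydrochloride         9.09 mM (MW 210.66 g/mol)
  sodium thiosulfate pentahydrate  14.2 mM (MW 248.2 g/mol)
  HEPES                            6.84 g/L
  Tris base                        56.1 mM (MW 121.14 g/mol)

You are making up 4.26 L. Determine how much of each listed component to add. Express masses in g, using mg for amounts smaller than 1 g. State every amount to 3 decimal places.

biotin 6.640 mg; L-arginine hydrochloride 8.157 g; sodium thiosulfate pentahydrate 15.014 g; HEPES 29.138 g; Tris base 28.951 g

Working volume: 4.26 L.
biotin: 6.38 µmol/L × 244.31 g/mol × 4.26 L ÷ 1000 = 6.640 mg
L-arginine hydrochloride: 9.09 mmol/L × 210.66 g/mol × 4.26 L ÷ 1000 = 8.157 g
sodium thiosulfate pentahydrate: 14.2 mmol/L × 248.2 g/mol × 4.26 L ÷ 1000 = 15.014 g
HEPES: 6.84 g/L × 4.26 L = 29.138 g
Tris base: 56.1 mmol/L × 121.14 g/mol × 4.26 L ÷ 1000 = 28.951 g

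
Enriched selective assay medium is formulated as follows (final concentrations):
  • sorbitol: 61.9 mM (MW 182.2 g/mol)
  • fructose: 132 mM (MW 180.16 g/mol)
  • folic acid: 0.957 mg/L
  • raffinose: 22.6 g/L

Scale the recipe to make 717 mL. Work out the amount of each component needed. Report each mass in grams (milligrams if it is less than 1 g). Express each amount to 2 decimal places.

Working volume: 717 mL = 0.717 L.
sorbitol: 61.9 mmol/L × 182.2 g/mol × 0.717 L ÷ 1000 = 8.09 g
fructose: 132 mmol/L × 180.16 g/mol × 0.717 L ÷ 1000 = 17.05 g
folic acid: 0.957 mg/L × 0.717 L = 0.69 mg
raffinose: 22.6 g/L × 0.717 L = 16.20 g

sorbitol 8.09 g; fructose 17.05 g; folic acid 0.69 mg; raffinose 16.20 g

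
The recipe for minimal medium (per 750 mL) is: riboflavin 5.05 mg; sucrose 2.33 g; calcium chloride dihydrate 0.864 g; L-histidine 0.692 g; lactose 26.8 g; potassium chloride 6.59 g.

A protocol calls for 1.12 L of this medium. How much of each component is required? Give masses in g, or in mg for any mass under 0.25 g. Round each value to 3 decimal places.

Ratio of target to recipe volume: 1120 / 750 = 1.49333.
riboflavin: 5.05 mg × (1120 mL / 750 mL) = 7.541 mg
sucrose: 2.33 g × (1120 mL / 750 mL) = 3.479 g
calcium chloride dihydrate: 0.864 g × (1120 mL / 750 mL) = 1.290 g
L-histidine: 0.692 g × (1120 mL / 750 mL) = 1.033 g
lactose: 26.8 g × (1120 mL / 750 mL) = 40.021 g
potassium chloride: 6.59 g × (1120 mL / 750 mL) = 9.841 g

riboflavin 7.541 mg; sucrose 3.479 g; calcium chloride dihydrate 1.290 g; L-histidine 1.033 g; lactose 40.021 g; potassium chloride 9.841 g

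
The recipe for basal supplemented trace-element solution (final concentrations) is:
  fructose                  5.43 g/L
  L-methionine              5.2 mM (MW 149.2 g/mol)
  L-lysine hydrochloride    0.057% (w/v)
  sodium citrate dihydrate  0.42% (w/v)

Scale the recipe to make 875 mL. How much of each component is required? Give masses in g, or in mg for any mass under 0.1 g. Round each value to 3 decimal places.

Target volume = 875 mL = 0.875 L.
fructose: 5.43 g/L × 0.875 L = 4.751 g
L-methionine: 5.2 mmol/L × 149.2 g/mol × 0.875 L ÷ 1000 = 0.679 g
L-lysine hydrochloride: 0.057 g per 100 mL × 875 mL ÷ 100 = 0.499 g
sodium citrate dihydrate: 0.42% w/v = 4.2 g/L → 4.2 × 0.875 L = 3.675 g

fructose 4.751 g; L-methionine 0.679 g; L-lysine hydrochloride 0.499 g; sodium citrate dihydrate 3.675 g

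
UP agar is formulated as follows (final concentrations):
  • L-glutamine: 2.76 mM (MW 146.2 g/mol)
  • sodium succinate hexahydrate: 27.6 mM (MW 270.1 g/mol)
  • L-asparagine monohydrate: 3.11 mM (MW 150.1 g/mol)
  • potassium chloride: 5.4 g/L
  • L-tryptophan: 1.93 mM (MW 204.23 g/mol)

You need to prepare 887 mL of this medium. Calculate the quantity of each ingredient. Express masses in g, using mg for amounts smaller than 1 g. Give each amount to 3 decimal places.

Scale factor relative to 1 L: 0.887.
L-glutamine: 2.76 mmol/L × 146.2 mg/mmol × 0.887 L = 357.915 mg
sodium succinate hexahydrate: 27.6 mmol/L × 270.1 g/mol × 0.887 L ÷ 1000 = 6.612 g
L-asparagine monohydrate: 3.11 mmol/L × 150.1 mg/mmol × 0.887 L = 414.061 mg
potassium chloride: 5.4 g/L × 0.887 L = 4.790 g
L-tryptophan: 1.93 mmol/L × 204.23 mg/mmol × 0.887 L = 349.623 mg

L-glutamine 357.915 mg; sodium succinate hexahydrate 6.612 g; L-asparagine monohydrate 414.061 mg; potassium chloride 4.790 g; L-tryptophan 349.623 mg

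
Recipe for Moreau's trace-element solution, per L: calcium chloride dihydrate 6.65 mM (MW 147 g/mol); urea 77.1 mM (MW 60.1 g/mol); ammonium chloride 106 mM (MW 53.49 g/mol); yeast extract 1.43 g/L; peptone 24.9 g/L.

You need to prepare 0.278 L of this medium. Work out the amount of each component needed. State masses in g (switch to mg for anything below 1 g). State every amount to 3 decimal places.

calcium chloride dihydrate 271.759 mg; urea 1.288 g; ammonium chloride 1.576 g; yeast extract 397.540 mg; peptone 6.922 g

Scale factor relative to 1 L: 0.278.
calcium chloride dihydrate: 6.65 mmol/L × 147 mg/mmol × 0.278 L = 271.759 mg
urea: 77.1 mmol/L × 60.1 g/mol × 0.278 L ÷ 1000 = 1.288 g
ammonium chloride: 106 mmol/L × 53.49 g/mol × 0.278 L ÷ 1000 = 1.576 g
yeast extract: 1.43 g/L × 0.278 L = 0.39754 g = 397.540 mg
peptone: 24.9 g/L × 0.278 L = 6.922 g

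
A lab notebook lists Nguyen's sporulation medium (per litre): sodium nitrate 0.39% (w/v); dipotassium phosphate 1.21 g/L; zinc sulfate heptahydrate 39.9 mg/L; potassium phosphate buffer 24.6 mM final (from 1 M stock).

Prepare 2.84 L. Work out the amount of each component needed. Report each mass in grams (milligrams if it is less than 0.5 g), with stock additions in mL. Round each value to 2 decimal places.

sodium nitrate 11.08 g; dipotassium phosphate 3.44 g; zinc sulfate heptahydrate 113.32 mg; potassium phosphate buffer 69.86 mL

Working volume: 2.84 L.
sodium nitrate: 0.39% w/v = 3.9 g/L → 3.9 × 2.84 L = 11.08 g
dipotassium phosphate: 1.21 g/L × 2.84 L = 3.44 g
zinc sulfate heptahydrate: 39.9 mg/L × 2.84 L = 113.32 mg
potassium phosphate buffer: dilute stock: 24.6 mM × 2840 mL ÷ 1000 mM = 69.86 mL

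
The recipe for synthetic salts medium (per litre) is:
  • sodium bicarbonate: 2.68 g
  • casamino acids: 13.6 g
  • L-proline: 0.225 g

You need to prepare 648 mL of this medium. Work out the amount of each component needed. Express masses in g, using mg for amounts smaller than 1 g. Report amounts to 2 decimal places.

Ratio of target to recipe volume: 648 / 1000 = 0.648.
sodium bicarbonate: 2.68 g × (648 mL / 1000 mL) = 1.74 g
casamino acids: 13.6 g × (648 mL / 1000 mL) = 8.81 g
L-proline: 0.225 g × (648 mL / 1000 mL) = 0.1458 g = 145.80 mg

sodium bicarbonate 1.74 g; casamino acids 8.81 g; L-proline 145.80 mg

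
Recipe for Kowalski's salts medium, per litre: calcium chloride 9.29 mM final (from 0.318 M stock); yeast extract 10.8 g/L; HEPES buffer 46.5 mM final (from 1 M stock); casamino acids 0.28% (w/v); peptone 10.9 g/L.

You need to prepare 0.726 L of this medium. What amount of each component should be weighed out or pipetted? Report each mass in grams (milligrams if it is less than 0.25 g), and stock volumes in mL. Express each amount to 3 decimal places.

Working volume: 0.726 L.
calcium chloride: dilute stock: 9.29 mM × 726 mL ÷ 318 mM = 21.209 mL
yeast extract: 10.8 g/L × 0.726 L = 7.841 g
HEPES buffer: C1V1 = C2V2 → 46.5 mM × 726 mL ÷ 1000 mM = 33.759 mL
casamino acids: 0.28% w/v = 2.8 g/L → 2.8 × 0.726 L = 2.033 g
peptone: 10.9 g/L × 0.726 L = 7.913 g

calcium chloride 21.209 mL; yeast extract 7.841 g; HEPES buffer 33.759 mL; casamino acids 2.033 g; peptone 7.913 g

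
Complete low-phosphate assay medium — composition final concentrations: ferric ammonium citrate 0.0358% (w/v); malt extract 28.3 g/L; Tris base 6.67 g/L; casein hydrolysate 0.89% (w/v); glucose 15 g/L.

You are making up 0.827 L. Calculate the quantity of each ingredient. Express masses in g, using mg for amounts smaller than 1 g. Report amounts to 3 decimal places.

Working volume: 0.827 L.
ferric ammonium citrate: 0.0358% w/v = 0.358 g/L → 0.358 × 0.827 L = 0.296066 g = 296.066 mg
malt extract: 28.3 g/L × 0.827 L = 23.404 g
Tris base: 6.67 g/L × 0.827 L = 5.516 g
casein hydrolysate: 0.89% w/v = 8.9 g/L → 8.9 × 0.827 L = 7.360 g
glucose: 15 g/L × 0.827 L = 12.405 g

ferric ammonium citrate 296.066 mg; malt extract 23.404 g; Tris base 5.516 g; casein hydrolysate 7.360 g; glucose 12.405 g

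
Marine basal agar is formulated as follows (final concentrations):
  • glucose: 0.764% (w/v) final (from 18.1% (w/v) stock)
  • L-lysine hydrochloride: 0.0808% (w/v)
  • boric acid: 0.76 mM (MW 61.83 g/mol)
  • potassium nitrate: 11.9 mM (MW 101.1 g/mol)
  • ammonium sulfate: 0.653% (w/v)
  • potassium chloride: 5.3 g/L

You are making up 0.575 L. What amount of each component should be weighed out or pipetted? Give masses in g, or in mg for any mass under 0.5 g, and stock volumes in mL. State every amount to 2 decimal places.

glucose 24.27 mL; L-lysine hydrochloride 464.60 mg; boric acid 27.02 mg; potassium nitrate 0.69 g; ammonium sulfate 3.75 g; potassium chloride 3.05 g

Scale factor relative to 1 L: 0.575.
glucose: V = C2·V2/C1 = 0.764% ÷ 18.1% × 575 mL = 24.27 mL
L-lysine hydrochloride: 0.0808 g per 100 mL × 575 mL ÷ 100 = 0.4646 g = 464.60 mg
boric acid: 0.76 mmol/L × 61.83 mg/mmol × 0.575 L = 27.02 mg
potassium nitrate: 11.9 mmol/L × 101.1 g/mol × 0.575 L ÷ 1000 = 0.69 g
ammonium sulfate: 0.653 g per 100 mL × 575 mL ÷ 100 = 3.75 g
potassium chloride: 5.3 g/L × 0.575 L = 3.05 g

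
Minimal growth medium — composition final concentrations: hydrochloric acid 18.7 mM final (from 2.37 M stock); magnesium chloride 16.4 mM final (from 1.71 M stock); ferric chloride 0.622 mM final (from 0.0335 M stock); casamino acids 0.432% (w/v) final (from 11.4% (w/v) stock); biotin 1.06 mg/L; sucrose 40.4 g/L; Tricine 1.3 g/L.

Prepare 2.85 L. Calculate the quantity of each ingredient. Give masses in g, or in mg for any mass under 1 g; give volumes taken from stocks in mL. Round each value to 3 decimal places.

hydrochloric acid 22.487 mL; magnesium chloride 27.333 mL; ferric chloride 52.916 mL; casamino acids 108.000 mL; biotin 3.021 mg; sucrose 115.140 g; Tricine 3.705 g

Scale factor relative to 1 L: 2.85.
hydrochloric acid: V = C2·V2/C1 = 18.7 mM × 2850 mL ÷ 2370 mM = 22.487 mL
magnesium chloride: V = C2·V2/C1 = 16.4 mM × 2850 mL ÷ 1710 mM = 27.333 mL
ferric chloride: dilute stock: 0.622 mM × 2850 mL ÷ 33.5 mM = 52.916 mL
casamino acids: C1V1 = C2V2 → 0.432% ÷ 11.4% × 2850 mL = 108.000 mL
biotin: 1.06 mg/L × 2.85 L = 3.021 mg
sucrose: 40.4 g/L × 2.85 L = 115.140 g
Tricine: 1.3 g/L × 2.85 L = 3.705 g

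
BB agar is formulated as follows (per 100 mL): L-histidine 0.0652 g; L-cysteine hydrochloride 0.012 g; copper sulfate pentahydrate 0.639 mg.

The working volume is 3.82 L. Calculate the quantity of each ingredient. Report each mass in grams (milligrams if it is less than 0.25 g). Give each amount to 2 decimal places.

L-histidine 2.49 g; L-cysteine hydrochloride 0.46 g; copper sulfate pentahydrate 24.41 mg

Ratio of target to recipe volume: 3820 / 100 = 38.2.
L-histidine: 0.0652 g × (3820 mL / 100 mL) = 2.49 g
L-cysteine hydrochloride: 0.012 g × (3820 mL / 100 mL) = 0.46 g
copper sulfate pentahydrate: 0.639 mg × (3820 mL / 100 mL) = 24.41 mg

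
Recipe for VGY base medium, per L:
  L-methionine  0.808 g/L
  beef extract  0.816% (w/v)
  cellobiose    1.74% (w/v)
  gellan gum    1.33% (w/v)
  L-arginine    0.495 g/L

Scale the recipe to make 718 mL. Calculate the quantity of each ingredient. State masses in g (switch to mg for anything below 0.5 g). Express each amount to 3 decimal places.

Working volume: 718 mL = 0.718 L.
L-methionine: 0.808 g/L × 0.718 L = 0.580 g
beef extract: 0.816% w/v = 8.16 g/L → 8.16 × 0.718 L = 5.859 g
cellobiose: 1.74% w/v = 17.4 g/L → 17.4 × 0.718 L = 12.493 g
gellan gum: 1.33 g per 100 mL × 718 mL ÷ 100 = 9.549 g
L-arginine: 0.495 g/L × 0.718 L = 0.35541 g = 355.410 mg

L-methionine 0.580 g; beef extract 5.859 g; cellobiose 12.493 g; gellan gum 9.549 g; L-arginine 355.410 mg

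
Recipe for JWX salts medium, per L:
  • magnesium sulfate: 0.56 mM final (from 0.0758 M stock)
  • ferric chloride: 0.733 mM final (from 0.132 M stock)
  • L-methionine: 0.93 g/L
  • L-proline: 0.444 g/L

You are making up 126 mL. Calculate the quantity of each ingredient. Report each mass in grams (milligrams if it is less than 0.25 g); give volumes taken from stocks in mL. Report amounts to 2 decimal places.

magnesium sulfate 0.93 mL; ferric chloride 0.70 mL; L-methionine 117.18 mg; L-proline 55.94 mg

Target volume = 126 mL = 0.126 L.
magnesium sulfate: C1V1 = C2V2 → 0.56 mM × 126 mL ÷ 75.8 mM = 0.93 mL
ferric chloride: C1V1 = C2V2 → 0.733 mM × 126 mL ÷ 132 mM = 0.70 mL
L-methionine: 0.93 g/L × 0.126 L = 0.11718 g = 117.18 mg
L-proline: 0.444 g/L × 0.126 L = 0.055944 g = 55.94 mg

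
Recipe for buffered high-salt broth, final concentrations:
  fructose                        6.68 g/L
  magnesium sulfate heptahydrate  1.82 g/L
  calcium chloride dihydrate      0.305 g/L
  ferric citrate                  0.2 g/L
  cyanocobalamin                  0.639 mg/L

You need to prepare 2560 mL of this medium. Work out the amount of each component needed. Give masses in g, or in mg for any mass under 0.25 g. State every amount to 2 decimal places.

Working volume: 2560 mL = 2.56 L.
fructose: 6.68 g/L × 2.56 L = 17.10 g
magnesium sulfate heptahydrate: 1.82 g/L × 2.56 L = 4.66 g
calcium chloride dihydrate: 0.305 g/L × 2.56 L = 0.78 g
ferric citrate: 0.2 g/L × 2.56 L = 0.51 g
cyanocobalamin: 0.639 mg/L × 2.56 L = 1.64 mg

fructose 17.10 g; magnesium sulfate heptahydrate 4.66 g; calcium chloride dihydrate 0.78 g; ferric citrate 0.51 g; cyanocobalamin 1.64 mg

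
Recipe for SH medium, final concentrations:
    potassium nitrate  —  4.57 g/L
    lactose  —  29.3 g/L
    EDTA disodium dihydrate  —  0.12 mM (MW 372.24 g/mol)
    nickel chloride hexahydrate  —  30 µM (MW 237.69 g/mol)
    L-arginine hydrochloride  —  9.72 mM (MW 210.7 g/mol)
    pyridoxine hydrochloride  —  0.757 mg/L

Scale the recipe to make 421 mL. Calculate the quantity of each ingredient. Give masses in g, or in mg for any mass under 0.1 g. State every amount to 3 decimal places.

Scale factor relative to 1 L: 0.421.
potassium nitrate: 4.57 g/L × 0.421 L = 1.924 g
lactose: 29.3 g/L × 0.421 L = 12.335 g
EDTA disodium dihydrate: 0.12 mmol/L × 372.24 mg/mmol × 0.421 L = 18.806 mg
nickel chloride hexahydrate: 30 µmol/L × 237.69 g/mol × 0.421 L ÷ 1000 = 3.002 mg
L-arginine hydrochloride: 9.72 mmol/L × 210.7 g/mol × 0.421 L ÷ 1000 = 0.862 g
pyridoxine hydrochloride: 0.757 mg/L × 0.421 L = 0.319 mg

potassium nitrate 1.924 g; lactose 12.335 g; EDTA disodium dihydrate 18.806 mg; nickel chloride hexahydrate 3.002 mg; L-arginine hydrochloride 0.862 g; pyridoxine hydrochloride 0.319 mg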